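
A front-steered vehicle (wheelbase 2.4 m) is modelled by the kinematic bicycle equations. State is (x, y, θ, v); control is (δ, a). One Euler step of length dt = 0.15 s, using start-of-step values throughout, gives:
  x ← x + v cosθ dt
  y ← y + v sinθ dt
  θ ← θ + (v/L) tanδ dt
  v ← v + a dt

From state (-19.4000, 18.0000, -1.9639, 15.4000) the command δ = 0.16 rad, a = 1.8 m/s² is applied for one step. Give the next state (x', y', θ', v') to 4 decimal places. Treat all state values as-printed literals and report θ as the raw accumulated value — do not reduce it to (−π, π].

(-20.2849, 15.8662, -1.8086, 15.6700)

x' = -19.4000 + 15.4000·cos(-1.9639)·0.15 = -20.2849
y' = 18.0000 + 15.4000·sin(-1.9639)·0.15 = 15.8662
θ' = -1.9639 + (15.4000/2.4)·tan(0.16)·0.15 = -1.8086
v' = 15.4000 + 1.8000·0.15 = 15.6700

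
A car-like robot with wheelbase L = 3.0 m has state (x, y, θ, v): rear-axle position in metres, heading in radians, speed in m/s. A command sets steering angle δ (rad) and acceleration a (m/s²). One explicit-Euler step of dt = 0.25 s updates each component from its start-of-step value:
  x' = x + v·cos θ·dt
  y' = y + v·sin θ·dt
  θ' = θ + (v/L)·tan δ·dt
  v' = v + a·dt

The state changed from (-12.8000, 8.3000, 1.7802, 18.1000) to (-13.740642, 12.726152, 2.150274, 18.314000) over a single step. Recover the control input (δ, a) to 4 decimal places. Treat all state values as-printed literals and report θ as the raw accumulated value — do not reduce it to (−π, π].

δ = 0.2406, a = 0.8560

a = (v'−v)/dt = (0.214000)/0.25 = 0.8560
Δθ = θ'−θ = 0.370074;  (v·dt/L) = 18.1000·0.25/3.0 = 1.508333
tan δ = Δθ·L/(v·dt) = 0.245353  →  δ = 0.2406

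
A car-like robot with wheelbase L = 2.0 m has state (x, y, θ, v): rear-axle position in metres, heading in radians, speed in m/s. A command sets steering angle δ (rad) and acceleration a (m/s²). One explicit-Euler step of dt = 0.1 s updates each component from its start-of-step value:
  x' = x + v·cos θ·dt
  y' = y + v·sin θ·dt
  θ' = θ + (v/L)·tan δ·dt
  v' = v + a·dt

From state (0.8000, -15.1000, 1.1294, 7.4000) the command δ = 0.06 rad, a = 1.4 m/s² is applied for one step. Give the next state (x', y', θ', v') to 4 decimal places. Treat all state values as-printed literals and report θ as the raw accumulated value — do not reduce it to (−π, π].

x' = 0.8000 + 7.4000·cos(1.1294)·0.1 = 1.1161
y' = -15.1000 + 7.4000·sin(1.1294)·0.1 = -14.4309
θ' = 1.1294 + (7.4000/2.0)·tan(0.06)·0.1 = 1.1516
v' = 7.4000 + 1.4000·0.1 = 7.5400

(1.1161, -14.4309, 1.1516, 7.5400)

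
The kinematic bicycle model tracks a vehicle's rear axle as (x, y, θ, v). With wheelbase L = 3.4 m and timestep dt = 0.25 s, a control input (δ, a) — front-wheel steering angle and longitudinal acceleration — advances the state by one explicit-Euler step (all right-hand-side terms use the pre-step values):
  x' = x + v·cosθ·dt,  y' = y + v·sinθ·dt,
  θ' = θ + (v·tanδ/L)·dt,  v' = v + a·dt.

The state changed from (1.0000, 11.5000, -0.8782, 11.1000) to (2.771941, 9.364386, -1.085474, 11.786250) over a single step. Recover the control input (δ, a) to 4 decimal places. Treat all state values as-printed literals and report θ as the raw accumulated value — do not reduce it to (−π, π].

δ = -0.2487, a = 2.7450

a = (v'−v)/dt = (0.686250)/0.25 = 2.7450
Δθ = θ'−θ = -0.207274;  (v·dt/L) = 11.1000·0.25/3.4 = 0.816176
tan δ = Δθ·L/(v·dt) = -0.253957  →  δ = -0.2487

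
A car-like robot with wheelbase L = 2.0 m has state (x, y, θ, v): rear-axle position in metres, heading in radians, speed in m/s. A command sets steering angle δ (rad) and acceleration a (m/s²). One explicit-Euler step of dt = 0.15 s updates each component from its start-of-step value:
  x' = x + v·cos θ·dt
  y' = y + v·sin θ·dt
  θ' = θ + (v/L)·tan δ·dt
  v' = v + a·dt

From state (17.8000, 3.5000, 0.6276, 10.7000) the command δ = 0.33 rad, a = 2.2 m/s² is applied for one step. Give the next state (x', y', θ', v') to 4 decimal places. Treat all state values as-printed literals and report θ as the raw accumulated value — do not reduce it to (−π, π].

(19.0991, 4.4425, 0.9025, 11.0300)

x' = 17.8000 + 10.7000·cos(0.6276)·0.15 = 19.0991
y' = 3.5000 + 10.7000·sin(0.6276)·0.15 = 4.4425
θ' = 0.6276 + (10.7000/2.0)·tan(0.33)·0.15 = 0.9025
v' = 10.7000 + 2.2000·0.15 = 11.0300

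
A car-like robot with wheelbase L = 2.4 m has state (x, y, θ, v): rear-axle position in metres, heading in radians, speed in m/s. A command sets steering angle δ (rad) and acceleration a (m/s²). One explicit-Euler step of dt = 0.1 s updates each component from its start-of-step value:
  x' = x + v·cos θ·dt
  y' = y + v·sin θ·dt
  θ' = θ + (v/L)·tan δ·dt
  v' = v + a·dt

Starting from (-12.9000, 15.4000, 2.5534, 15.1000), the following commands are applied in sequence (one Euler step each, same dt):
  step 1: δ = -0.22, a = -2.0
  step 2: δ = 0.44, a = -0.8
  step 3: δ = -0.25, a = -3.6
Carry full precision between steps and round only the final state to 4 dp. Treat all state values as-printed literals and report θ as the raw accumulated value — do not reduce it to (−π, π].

after step 1 (δ=-0.22, a=-2.0): (-14.156237, 16.237836, 2.412706, 14.900000)
after step 2 (δ=0.44, a=-0.8): (-15.267652, 17.230235, 2.704982, 14.820000)
after step 3 (δ=-0.25, a=-3.6): (-16.610626, 17.856929, 2.547309, 14.460000)

(-16.6106, 17.8569, 2.5473, 14.4600)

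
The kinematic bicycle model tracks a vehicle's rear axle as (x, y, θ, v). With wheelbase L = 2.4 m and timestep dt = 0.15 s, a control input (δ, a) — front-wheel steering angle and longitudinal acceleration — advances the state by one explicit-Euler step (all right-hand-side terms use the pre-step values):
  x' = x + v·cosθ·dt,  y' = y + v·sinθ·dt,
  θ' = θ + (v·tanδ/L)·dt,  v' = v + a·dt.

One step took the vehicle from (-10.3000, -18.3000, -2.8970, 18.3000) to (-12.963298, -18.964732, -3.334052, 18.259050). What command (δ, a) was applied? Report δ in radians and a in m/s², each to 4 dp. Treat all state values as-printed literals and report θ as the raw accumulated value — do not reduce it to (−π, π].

δ = -0.3650, a = -0.2730

a = (v'−v)/dt = (-0.040950)/0.15 = -0.2730
Δθ = θ'−θ = -0.437052;  (v·dt/L) = 18.3000·0.15/2.4 = 1.143750
tan δ = Δθ·L/(v·dt) = -0.382122  →  δ = -0.3650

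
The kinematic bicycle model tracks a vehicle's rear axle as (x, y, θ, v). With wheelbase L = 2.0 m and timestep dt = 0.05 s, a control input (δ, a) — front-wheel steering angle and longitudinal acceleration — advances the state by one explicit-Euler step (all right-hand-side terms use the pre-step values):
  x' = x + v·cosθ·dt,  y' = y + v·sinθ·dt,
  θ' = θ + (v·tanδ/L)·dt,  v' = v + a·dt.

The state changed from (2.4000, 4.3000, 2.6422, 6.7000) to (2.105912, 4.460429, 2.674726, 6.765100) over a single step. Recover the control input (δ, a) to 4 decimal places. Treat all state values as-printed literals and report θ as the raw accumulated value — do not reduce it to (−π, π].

δ = 0.1918, a = 1.3020

a = (v'−v)/dt = (0.065100)/0.05 = 1.3020
Δθ = θ'−θ = 0.032526;  (v·dt/L) = 6.7000·0.05/2.0 = 0.167500
tan δ = Δθ·L/(v·dt) = 0.194185  →  δ = 0.1918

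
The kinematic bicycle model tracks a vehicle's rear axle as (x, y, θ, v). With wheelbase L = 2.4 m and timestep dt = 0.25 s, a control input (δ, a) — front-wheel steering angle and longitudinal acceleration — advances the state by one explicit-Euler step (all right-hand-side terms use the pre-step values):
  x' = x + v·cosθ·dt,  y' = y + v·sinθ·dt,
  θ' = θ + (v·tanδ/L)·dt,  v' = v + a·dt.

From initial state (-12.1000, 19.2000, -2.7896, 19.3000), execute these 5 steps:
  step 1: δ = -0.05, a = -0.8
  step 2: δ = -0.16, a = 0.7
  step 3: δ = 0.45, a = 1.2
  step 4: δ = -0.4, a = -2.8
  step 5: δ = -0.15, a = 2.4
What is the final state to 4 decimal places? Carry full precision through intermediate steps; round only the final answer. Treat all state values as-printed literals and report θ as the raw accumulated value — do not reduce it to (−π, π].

after step 1 (δ=-0.05, a=-0.8): (-16.629168, 17.536490, -2.890205, 19.100000)
after step 2 (δ=-0.16, a=0.7): (-21.254080, 16.348715, -3.211283, 19.275000)
after step 3 (δ=0.45, a=1.2): (-26.061133, 16.684262, -2.241399, 19.575000)
after step 4 (δ=-0.4, a=-2.8): (-29.102393, 12.850266, -3.103500, 18.875000)
after step 5 (δ=-0.15, a=2.4): (-33.817720, 12.670561, -3.400654, 19.475000)

(-33.8177, 12.6706, -3.4007, 19.4750)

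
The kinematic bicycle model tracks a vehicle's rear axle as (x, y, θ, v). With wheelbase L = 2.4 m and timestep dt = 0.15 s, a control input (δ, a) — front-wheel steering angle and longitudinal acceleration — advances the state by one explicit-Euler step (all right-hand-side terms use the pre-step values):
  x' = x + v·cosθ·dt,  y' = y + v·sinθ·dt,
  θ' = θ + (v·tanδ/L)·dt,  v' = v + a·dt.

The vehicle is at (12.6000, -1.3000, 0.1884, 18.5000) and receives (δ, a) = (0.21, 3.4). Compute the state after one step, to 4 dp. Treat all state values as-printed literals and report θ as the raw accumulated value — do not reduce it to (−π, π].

(15.3259, -0.7803, 0.4348, 19.0100)

x' = 12.6000 + 18.5000·cos(0.1884)·0.15 = 15.3259
y' = -1.3000 + 18.5000·sin(0.1884)·0.15 = -0.7803
θ' = 0.1884 + (18.5000/2.4)·tan(0.21)·0.15 = 0.4348
v' = 18.5000 + 3.4000·0.15 = 19.0100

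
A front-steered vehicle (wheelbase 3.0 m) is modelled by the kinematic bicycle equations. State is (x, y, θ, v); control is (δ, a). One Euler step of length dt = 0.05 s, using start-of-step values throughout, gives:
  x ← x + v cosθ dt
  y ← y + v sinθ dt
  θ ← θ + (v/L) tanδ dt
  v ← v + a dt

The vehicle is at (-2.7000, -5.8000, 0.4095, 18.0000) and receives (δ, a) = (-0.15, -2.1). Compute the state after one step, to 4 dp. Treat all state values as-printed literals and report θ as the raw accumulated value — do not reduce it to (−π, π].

x' = -2.7000 + 18.0000·cos(0.4095)·0.05 = -1.8744
y' = -5.8000 + 18.0000·sin(0.4095)·0.05 = -5.4417
θ' = 0.4095 + (18.0000/3.0)·tan(-0.15)·0.05 = 0.3642
v' = 18.0000 − 2.1000·0.05 = 17.8950

(-1.8744, -5.4417, 0.3642, 17.8950)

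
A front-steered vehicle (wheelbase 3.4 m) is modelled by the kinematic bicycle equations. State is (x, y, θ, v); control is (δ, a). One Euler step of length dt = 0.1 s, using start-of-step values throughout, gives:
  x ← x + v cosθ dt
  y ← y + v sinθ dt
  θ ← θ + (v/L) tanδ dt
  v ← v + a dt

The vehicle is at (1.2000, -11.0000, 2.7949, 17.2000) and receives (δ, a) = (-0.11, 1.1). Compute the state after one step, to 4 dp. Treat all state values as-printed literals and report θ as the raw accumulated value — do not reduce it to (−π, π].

x' = 1.2000 + 17.2000·cos(2.7949)·0.1 = -0.4177
y' = -11.0000 + 17.2000·sin(2.7949)·0.1 = -10.4156
θ' = 2.7949 + (17.2000/3.4)·tan(-0.11)·0.1 = 2.7390
v' = 17.2000 + 1.1000·0.1 = 17.3100

(-0.4177, -10.4156, 2.7390, 17.3100)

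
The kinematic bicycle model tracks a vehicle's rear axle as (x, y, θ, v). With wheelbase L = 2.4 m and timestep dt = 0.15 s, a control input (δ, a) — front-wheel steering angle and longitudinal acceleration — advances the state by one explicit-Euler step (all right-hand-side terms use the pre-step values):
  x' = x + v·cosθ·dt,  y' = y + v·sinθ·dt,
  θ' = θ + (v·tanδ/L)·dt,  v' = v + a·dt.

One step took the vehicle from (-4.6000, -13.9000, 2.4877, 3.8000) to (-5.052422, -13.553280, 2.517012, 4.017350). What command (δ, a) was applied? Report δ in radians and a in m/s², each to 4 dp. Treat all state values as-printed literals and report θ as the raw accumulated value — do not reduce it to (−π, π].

a = (v'−v)/dt = (0.217350)/0.15 = 1.4490
Δθ = θ'−θ = 0.029312;  (v·dt/L) = 3.8000·0.15/2.4 = 0.237500
tan δ = Δθ·L/(v·dt) = 0.123419  →  δ = 0.1228

δ = 0.1228, a = 1.4490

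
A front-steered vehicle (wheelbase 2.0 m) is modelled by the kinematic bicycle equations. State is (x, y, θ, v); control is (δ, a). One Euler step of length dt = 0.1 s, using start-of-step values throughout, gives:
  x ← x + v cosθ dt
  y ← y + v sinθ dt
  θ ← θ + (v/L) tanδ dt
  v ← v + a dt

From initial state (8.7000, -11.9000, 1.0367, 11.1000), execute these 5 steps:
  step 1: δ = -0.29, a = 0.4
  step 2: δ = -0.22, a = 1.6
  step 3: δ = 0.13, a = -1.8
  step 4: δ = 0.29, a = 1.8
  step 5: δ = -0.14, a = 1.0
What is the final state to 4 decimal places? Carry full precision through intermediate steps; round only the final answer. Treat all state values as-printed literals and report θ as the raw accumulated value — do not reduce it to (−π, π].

after step 1 (δ=-0.29, a=0.4): (9.265060, -10.944591, 0.871081, 11.140000)
after step 2 (δ=-0.22, a=1.6): (9.982476, -10.092352, 0.746525, 11.300000)
after step 3 (δ=0.13, a=-1.8): (10.811957, -9.324979, 0.820391, 11.120000)
after step 4 (δ=0.29, a=1.8): (11.570268, -8.511647, 0.986309, 11.300000)
after step 5 (δ=-0.14, a=1.0): (12.193770, -7.569233, 0.906688, 11.400000)

(12.1938, -7.5692, 0.9067, 11.4000)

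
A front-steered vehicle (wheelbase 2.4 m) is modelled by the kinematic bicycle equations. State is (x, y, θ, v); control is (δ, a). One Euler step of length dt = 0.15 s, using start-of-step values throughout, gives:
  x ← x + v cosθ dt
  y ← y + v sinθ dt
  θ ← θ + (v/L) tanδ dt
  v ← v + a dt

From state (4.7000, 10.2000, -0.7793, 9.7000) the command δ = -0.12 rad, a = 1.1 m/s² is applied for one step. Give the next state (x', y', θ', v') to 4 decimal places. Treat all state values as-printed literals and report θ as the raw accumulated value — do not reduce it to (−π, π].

(5.7351, 9.1775, -0.8524, 9.8650)

x' = 4.7000 + 9.7000·cos(-0.7793)·0.15 = 5.7351
y' = 10.2000 + 9.7000·sin(-0.7793)·0.15 = 9.1775
θ' = -0.7793 + (9.7000/2.4)·tan(-0.12)·0.15 = -0.8524
v' = 9.7000 + 1.1000·0.15 = 9.8650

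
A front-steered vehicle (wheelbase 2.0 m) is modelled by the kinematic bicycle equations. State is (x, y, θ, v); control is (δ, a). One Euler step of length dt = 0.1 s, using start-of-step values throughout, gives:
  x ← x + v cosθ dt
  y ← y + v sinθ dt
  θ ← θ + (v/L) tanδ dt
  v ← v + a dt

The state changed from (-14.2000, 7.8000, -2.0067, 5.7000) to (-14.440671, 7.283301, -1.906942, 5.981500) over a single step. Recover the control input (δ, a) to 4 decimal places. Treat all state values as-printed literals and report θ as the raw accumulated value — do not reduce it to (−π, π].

δ = 0.3367, a = 2.8150

a = (v'−v)/dt = (0.281500)/0.1 = 2.8150
Δθ = θ'−θ = 0.099758;  (v·dt/L) = 5.7000·0.1/2.0 = 0.285000
tan δ = Δθ·L/(v·dt) = 0.350028  →  δ = 0.3367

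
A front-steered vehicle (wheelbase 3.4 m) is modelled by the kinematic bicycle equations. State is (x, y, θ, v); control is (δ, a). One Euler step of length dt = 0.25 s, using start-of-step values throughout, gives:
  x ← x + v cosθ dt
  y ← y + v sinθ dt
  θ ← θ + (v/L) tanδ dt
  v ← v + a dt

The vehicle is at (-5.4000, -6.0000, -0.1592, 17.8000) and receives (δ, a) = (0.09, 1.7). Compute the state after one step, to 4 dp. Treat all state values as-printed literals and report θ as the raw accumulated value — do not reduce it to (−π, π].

x' = -5.4000 + 17.8000·cos(-0.1592)·0.25 = -1.0063
y' = -6.0000 + 17.8000·sin(-0.1592)·0.25 = -6.7055
θ' = -0.1592 + (17.8000/3.4)·tan(0.09)·0.25 = -0.0411
v' = 17.8000 + 1.7000·0.25 = 18.2250

(-1.0063, -6.7055, -0.0411, 18.2250)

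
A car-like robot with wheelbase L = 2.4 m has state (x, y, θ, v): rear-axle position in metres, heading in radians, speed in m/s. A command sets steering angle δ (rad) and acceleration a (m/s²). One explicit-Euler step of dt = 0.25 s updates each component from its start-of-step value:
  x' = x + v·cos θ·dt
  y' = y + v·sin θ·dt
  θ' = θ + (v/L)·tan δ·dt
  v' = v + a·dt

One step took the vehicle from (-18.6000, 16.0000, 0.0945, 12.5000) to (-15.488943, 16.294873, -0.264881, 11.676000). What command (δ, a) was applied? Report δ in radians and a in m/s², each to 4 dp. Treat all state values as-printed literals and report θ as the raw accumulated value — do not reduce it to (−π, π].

δ = -0.2693, a = -3.2960

a = (v'−v)/dt = (-0.824000)/0.25 = -3.2960
Δθ = θ'−θ = -0.359381;  (v·dt/L) = 12.5000·0.25/2.4 = 1.302083
tan δ = Δθ·L/(v·dt) = -0.276005  →  δ = -0.2693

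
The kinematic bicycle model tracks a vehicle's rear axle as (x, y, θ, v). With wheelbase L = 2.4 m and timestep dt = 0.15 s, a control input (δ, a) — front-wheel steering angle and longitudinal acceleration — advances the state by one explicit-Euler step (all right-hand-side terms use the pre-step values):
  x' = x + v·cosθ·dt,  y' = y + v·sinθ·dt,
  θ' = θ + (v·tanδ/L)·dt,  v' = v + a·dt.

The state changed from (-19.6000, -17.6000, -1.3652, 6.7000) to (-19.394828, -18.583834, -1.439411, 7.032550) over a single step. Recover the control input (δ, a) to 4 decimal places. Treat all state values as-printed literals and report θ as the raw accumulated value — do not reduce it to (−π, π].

a = (v'−v)/dt = (0.332550)/0.15 = 2.2170
Δθ = θ'−θ = -0.074211;  (v·dt/L) = 6.7000·0.15/2.4 = 0.418750
tan δ = Δθ·L/(v·dt) = -0.177220  →  δ = -0.1754

δ = -0.1754, a = 2.2170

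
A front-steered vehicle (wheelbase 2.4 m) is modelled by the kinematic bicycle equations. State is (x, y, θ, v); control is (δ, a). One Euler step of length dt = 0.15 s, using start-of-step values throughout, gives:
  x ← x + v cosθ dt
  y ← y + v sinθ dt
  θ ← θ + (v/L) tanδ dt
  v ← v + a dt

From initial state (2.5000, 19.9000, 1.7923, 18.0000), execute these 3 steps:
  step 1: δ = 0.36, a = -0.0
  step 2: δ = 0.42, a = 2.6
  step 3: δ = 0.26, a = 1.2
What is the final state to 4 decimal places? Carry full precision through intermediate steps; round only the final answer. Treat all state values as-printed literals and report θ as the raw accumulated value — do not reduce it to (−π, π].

(-2.2312, 25.8252, 3.0239, 18.5700)

after step 1 (δ=0.36, a=-0.0): (1.906819, 22.534034, 2.215753, 18.000000)
after step 2 (δ=0.42, a=2.6): (0.283676, 24.691674, 2.718147, 18.390000)
after step 3 (δ=0.26, a=1.2): (-2.231190, 25.825152, 3.023906, 18.570000)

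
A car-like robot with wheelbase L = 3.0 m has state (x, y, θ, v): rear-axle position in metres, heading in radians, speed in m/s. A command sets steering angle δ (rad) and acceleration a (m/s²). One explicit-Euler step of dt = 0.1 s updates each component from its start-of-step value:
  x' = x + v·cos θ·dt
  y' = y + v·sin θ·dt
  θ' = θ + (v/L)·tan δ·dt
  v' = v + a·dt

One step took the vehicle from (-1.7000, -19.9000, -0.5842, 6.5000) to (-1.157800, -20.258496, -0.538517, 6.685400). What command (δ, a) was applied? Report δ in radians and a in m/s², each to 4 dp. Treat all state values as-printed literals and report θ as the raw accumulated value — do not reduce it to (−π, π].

a = (v'−v)/dt = (0.185400)/0.1 = 1.8540
Δθ = θ'−θ = 0.045683;  (v·dt/L) = 6.5000·0.1/3.0 = 0.216667
tan δ = Δθ·L/(v·dt) = 0.210845  →  δ = 0.2078

δ = 0.2078, a = 1.8540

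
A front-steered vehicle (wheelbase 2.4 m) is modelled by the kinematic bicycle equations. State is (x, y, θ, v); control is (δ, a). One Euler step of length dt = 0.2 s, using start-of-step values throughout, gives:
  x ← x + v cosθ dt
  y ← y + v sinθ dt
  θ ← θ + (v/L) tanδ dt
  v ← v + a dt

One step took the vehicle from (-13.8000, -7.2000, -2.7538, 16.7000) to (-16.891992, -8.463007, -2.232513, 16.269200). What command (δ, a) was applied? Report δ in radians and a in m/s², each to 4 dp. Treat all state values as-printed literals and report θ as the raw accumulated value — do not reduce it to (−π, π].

δ = 0.3584, a = -2.1540

a = (v'−v)/dt = (-0.430800)/0.2 = -2.1540
Δθ = θ'−θ = 0.521287;  (v·dt/L) = 16.7000·0.2/2.4 = 1.391667
tan δ = Δθ·L/(v·dt) = 0.374577  →  δ = 0.3584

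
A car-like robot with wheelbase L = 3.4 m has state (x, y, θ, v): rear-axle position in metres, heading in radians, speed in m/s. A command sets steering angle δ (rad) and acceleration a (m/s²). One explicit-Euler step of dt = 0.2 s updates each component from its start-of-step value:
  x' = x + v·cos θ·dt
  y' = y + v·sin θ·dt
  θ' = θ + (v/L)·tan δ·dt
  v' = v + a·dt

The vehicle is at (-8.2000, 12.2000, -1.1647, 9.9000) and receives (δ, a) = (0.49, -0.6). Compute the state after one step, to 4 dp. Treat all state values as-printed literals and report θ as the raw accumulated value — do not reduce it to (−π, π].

(-7.4178, 10.3810, -0.8541, 9.7800)

x' = -8.2000 + 9.9000·cos(-1.1647)·0.2 = -7.4178
y' = 12.2000 + 9.9000·sin(-1.1647)·0.2 = 10.3810
θ' = -1.1647 + (9.9000/3.4)·tan(0.49)·0.2 = -0.8541
v' = 9.9000 − 0.6000·0.2 = 9.7800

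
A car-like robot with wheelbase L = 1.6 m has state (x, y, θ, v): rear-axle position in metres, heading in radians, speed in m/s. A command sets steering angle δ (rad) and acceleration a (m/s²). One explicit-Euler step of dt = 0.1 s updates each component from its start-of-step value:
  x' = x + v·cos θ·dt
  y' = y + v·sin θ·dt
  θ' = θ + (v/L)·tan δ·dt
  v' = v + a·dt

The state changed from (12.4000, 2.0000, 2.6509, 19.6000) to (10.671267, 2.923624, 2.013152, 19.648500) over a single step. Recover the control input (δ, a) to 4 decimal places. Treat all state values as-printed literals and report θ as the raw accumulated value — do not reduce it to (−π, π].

a = (v'−v)/dt = (0.048500)/0.1 = 0.4850
Δθ = θ'−θ = -0.637748;  (v·dt/L) = 19.6000·0.1/1.6 = 1.225000
tan δ = Δθ·L/(v·dt) = -0.520611  →  δ = -0.4800

δ = -0.4800, a = 0.4850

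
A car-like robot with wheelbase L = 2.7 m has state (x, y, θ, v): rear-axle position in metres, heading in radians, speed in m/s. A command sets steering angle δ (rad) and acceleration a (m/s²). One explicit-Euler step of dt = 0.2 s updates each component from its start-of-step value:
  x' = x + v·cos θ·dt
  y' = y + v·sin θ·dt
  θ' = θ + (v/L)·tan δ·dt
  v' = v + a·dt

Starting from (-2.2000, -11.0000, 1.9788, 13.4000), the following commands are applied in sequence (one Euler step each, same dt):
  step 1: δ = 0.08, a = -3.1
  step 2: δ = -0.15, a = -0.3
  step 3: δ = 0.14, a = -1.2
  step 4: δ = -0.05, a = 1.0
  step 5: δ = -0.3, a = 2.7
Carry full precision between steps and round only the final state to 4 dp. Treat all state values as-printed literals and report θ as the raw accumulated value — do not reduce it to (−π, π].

after step 1 (δ=0.08, a=-3.1): (-3.263364, -8.539988, 2.058377, 12.780000)
after step 2 (δ=-0.15, a=-0.3): (-4.460825, -6.281842, 1.915303, 12.720000)
after step 3 (δ=0.14, a=-1.2): (-5.320015, -3.887322, 2.048082, 12.480000)
after step 4 (δ=-0.05, a=1.0): (-6.466603, -1.670263, 2.001822, 12.680000)
after step 5 (δ=-0.3, a=2.7): (-7.526150, 0.633790, 1.711275, 13.220000)

(-7.5261, 0.6338, 1.7113, 13.2200)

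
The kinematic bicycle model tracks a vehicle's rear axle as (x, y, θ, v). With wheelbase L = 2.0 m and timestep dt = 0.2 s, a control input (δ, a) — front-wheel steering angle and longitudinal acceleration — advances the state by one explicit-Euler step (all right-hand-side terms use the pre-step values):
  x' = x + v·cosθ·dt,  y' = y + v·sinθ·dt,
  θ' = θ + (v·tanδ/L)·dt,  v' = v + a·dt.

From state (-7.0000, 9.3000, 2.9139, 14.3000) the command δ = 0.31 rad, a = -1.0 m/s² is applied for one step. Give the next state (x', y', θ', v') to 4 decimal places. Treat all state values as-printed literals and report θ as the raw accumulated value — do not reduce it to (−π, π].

(-9.7862, 9.9456, 3.3720, 14.1000)

x' = -7.0000 + 14.3000·cos(2.9139)·0.2 = -9.7862
y' = 9.3000 + 14.3000·sin(2.9139)·0.2 = 9.9456
θ' = 2.9139 + (14.3000/2.0)·tan(0.31)·0.2 = 3.3720
v' = 14.3000 − 1.0000·0.2 = 14.1000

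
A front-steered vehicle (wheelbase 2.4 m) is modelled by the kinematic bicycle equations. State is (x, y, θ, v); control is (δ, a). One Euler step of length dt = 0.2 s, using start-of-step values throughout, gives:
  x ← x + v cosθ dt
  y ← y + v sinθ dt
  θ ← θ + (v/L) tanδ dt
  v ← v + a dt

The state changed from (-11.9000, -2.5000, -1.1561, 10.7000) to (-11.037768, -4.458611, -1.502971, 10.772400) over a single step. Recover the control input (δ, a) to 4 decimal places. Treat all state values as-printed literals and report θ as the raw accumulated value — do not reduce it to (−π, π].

δ = -0.3710, a = 0.3620

a = (v'−v)/dt = (0.072400)/0.2 = 0.3620
Δθ = θ'−θ = -0.346871;  (v·dt/L) = 10.7000·0.2/2.4 = 0.891667
tan δ = Δθ·L/(v·dt) = -0.389014  →  δ = -0.3710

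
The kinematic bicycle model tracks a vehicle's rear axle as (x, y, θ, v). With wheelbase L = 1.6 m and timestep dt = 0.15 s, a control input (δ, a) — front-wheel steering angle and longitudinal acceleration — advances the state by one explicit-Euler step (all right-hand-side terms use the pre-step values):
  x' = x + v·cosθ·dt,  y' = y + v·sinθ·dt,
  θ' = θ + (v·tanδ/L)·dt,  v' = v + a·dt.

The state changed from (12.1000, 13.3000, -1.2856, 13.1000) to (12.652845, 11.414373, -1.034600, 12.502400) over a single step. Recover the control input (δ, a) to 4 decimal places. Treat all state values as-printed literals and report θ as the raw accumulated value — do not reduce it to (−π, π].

a = (v'−v)/dt = (-0.597600)/0.15 = -3.9840
Δθ = θ'−θ = 0.251000;  (v·dt/L) = 13.1000·0.15/1.6 = 1.228125
tan δ = Δθ·L/(v·dt) = 0.204377  →  δ = 0.2016

δ = 0.2016, a = -3.9840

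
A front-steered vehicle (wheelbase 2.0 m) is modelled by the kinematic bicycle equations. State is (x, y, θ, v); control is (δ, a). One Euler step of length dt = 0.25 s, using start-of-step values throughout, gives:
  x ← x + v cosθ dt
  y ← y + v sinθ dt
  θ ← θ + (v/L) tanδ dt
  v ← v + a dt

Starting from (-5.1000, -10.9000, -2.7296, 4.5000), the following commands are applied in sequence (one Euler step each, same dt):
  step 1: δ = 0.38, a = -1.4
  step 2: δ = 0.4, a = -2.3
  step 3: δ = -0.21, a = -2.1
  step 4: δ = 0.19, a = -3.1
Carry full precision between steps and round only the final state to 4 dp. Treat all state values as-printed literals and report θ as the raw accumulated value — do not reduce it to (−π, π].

after step 1 (δ=0.38, a=-1.4): (-6.130865, -11.350491, -2.504930, 4.150000)
after step 2 (δ=0.4, a=-2.3): (-6.965103, -11.967300, -2.285606, 3.575000)
after step 3 (δ=-0.21, a=-2.1): (-7.550933, -12.642276, -2.380854, 3.050000)
after step 4 (δ=0.19, a=-3.1): (-8.103232, -13.167986, -2.307532, 2.275000)

(-8.1032, -13.1680, -2.3075, 2.2750)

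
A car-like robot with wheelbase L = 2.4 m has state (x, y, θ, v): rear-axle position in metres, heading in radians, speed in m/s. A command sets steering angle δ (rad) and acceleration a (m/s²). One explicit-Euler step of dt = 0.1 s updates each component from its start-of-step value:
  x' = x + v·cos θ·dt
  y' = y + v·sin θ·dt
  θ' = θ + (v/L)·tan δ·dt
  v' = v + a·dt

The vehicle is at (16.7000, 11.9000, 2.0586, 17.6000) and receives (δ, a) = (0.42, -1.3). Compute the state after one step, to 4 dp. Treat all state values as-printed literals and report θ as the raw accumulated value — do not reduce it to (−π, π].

(15.8751, 13.4547, 2.3861, 17.4700)

x' = 16.7000 + 17.6000·cos(2.0586)·0.1 = 15.8751
y' = 11.9000 + 17.6000·sin(2.0586)·0.1 = 13.4547
θ' = 2.0586 + (17.6000/2.4)·tan(0.42)·0.1 = 2.3861
v' = 17.6000 − 1.3000·0.1 = 17.4700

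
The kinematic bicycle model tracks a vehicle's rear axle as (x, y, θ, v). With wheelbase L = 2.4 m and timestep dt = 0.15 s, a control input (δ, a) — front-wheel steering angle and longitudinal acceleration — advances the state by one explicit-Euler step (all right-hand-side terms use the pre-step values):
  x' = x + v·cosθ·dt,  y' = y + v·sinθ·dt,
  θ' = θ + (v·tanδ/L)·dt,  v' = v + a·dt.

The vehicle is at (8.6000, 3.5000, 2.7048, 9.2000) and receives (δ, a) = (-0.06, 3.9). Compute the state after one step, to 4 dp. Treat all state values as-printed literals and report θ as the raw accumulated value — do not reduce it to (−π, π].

x' = 8.6000 + 9.2000·cos(2.7048)·0.15 = 7.3496
y' = 3.5000 + 9.2000·sin(2.7048)·0.15 = 4.0838
θ' = 2.7048 + (9.2000/2.4)·tan(-0.06)·0.15 = 2.6703
v' = 9.2000 + 3.9000·0.15 = 9.7850

(7.3496, 4.0838, 2.6703, 9.7850)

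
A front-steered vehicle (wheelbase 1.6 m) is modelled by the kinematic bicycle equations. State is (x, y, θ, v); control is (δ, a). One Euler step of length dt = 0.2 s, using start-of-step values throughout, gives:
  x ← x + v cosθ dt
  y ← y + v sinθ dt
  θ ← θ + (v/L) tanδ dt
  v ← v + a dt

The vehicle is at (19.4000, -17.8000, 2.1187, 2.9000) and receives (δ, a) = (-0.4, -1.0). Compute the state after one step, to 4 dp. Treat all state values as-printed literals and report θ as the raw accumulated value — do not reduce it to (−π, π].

(19.0979, -17.3049, 1.9654, 2.7000)

x' = 19.4000 + 2.9000·cos(2.1187)·0.2 = 19.0979
y' = -17.8000 + 2.9000·sin(2.1187)·0.2 = -17.3049
θ' = 2.1187 + (2.9000/1.6)·tan(-0.4)·0.2 = 1.9654
v' = 2.9000 − 1.0000·0.2 = 2.7000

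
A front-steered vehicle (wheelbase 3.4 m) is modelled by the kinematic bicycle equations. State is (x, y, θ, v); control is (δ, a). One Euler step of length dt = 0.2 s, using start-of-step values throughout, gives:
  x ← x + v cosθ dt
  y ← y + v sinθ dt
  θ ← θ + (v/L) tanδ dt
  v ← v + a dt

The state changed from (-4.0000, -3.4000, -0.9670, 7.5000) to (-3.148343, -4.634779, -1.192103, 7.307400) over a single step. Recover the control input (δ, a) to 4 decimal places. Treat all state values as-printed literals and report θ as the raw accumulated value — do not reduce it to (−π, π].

δ = -0.4718, a = -0.9630

a = (v'−v)/dt = (-0.192600)/0.2 = -0.9630
Δθ = θ'−θ = -0.225103;  (v·dt/L) = 7.5000·0.2/3.4 = 0.441176
tan δ = Δθ·L/(v·dt) = -0.510233  →  δ = -0.4718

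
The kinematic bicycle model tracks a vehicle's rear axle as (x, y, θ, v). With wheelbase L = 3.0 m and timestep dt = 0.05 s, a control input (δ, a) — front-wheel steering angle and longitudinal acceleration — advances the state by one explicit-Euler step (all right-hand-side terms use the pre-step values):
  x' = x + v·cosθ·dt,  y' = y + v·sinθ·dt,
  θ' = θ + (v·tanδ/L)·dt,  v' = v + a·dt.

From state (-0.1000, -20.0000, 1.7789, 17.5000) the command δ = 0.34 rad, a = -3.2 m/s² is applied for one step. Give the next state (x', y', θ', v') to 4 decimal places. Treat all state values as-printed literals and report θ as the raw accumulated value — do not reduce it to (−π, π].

(-0.2808, -19.1439, 1.8821, 17.3400)

x' = -0.1000 + 17.5000·cos(1.7789)·0.05 = -0.2808
y' = -20.0000 + 17.5000·sin(1.7789)·0.05 = -19.1439
θ' = 1.7789 + (17.5000/3.0)·tan(0.34)·0.05 = 1.8821
v' = 17.5000 − 3.2000·0.05 = 17.3400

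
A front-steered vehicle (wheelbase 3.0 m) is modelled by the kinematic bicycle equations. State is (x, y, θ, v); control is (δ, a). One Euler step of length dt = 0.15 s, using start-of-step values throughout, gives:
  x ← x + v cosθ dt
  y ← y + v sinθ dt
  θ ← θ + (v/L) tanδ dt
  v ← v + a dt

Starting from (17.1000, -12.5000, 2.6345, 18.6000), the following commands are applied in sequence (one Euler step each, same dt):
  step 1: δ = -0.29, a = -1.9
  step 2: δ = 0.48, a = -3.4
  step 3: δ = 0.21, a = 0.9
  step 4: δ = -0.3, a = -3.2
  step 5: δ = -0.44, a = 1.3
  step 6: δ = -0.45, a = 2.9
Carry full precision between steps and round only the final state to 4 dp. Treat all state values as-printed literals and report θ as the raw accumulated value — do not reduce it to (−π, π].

after step 1 (δ=-0.29, a=-1.9): (14.661093, -11.145070, 2.356976, 18.315000)
after step 2 (δ=0.48, a=-3.4): (12.716976, -9.203990, 2.833725, 17.805000)
after step 3 (δ=0.21, a=0.9): (10.171800, -8.394682, 3.023476, 17.940000)
after step 4 (δ=-0.3, a=-3.2): (7.499550, -8.077567, 2.746001, 17.460000)
after step 5 (δ=-0.44, a=1.3): (5.082818, -7.068324, 2.335010, 17.655000)
after step 6 (δ=-0.45, a=2.9): (3.250311, -5.156481, 1.908593, 18.090000)

(3.2503, -5.1565, 1.9086, 18.0900)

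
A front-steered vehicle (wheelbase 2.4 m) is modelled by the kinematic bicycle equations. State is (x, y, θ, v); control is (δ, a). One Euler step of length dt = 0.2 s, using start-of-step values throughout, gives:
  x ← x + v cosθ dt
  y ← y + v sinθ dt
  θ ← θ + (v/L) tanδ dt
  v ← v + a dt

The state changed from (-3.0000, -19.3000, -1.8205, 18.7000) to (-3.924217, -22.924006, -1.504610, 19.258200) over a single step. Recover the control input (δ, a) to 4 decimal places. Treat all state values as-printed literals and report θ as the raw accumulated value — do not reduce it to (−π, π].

δ = 0.2000, a = 2.7910

a = (v'−v)/dt = (0.558200)/0.2 = 2.7910
Δθ = θ'−θ = 0.315890;  (v·dt/L) = 18.7000·0.2/2.4 = 1.558333
tan δ = Δθ·L/(v·dt) = 0.202710  →  δ = 0.2000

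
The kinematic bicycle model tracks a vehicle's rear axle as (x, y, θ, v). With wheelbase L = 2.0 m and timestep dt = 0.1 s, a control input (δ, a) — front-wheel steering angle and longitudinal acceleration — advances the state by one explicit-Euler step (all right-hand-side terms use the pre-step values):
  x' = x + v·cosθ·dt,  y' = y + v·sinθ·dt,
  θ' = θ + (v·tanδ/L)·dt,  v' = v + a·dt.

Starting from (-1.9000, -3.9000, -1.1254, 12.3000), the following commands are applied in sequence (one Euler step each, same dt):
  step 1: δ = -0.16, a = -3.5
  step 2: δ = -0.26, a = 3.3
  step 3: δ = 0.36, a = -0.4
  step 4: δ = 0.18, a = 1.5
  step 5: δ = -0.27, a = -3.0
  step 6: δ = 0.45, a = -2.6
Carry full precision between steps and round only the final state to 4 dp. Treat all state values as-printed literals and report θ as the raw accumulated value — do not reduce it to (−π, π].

after step 1 (δ=-0.16, a=-3.5): (-1.370097, -5.010001, -1.224648, 11.950000)
after step 2 (δ=-0.26, a=3.3): (-0.964661, -6.134122, -1.383596, 12.280000)
after step 3 (δ=0.36, a=-0.4): (-0.736120, -7.340667, -1.152485, 12.240000)
after step 4 (δ=0.18, a=1.5): (-0.238909, -8.459130, -1.041120, 12.390000)
after step 5 (δ=-0.27, a=-3.0): (0.387101, -9.528350, -1.212571, 12.090000)
after step 6 (δ=0.45, a=-2.6): (0.810992, -10.660603, -0.920564, 11.830000)

(0.8110, -10.6606, -0.9206, 11.8300)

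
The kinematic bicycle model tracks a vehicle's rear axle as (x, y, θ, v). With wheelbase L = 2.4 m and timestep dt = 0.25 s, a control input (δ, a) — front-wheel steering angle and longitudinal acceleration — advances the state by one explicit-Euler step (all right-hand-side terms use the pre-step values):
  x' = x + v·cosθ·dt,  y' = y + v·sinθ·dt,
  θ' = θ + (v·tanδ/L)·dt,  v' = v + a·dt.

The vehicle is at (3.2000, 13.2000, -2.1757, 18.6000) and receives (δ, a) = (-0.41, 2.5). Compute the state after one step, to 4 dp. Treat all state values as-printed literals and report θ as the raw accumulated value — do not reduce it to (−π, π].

x' = 3.2000 + 18.6000·cos(-2.1757)·0.25 = 0.5556
y' = 13.2000 + 18.6000·sin(-2.1757)·0.25 = 9.3751
θ' = -2.1757 + (18.6000/2.4)·tan(-0.41)·0.25 = -3.0178
v' = 18.6000 + 2.5000·0.25 = 19.2250

(0.5556, 9.3751, -3.0178, 19.2250)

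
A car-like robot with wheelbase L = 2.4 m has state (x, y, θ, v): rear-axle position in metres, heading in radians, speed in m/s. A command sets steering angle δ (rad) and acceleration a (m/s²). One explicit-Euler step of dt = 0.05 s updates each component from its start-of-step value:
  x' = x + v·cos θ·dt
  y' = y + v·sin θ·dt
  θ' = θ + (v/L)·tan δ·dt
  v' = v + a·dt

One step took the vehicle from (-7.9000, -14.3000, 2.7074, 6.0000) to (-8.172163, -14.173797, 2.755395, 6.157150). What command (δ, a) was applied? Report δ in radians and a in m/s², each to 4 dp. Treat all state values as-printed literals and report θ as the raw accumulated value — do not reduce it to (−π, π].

δ = 0.3666, a = 3.1430

a = (v'−v)/dt = (0.157150)/0.05 = 3.1430
Δθ = θ'−θ = 0.047995;  (v·dt/L) = 6.0000·0.05/2.4 = 0.125000
tan δ = Δθ·L/(v·dt) = 0.383960  →  δ = 0.3666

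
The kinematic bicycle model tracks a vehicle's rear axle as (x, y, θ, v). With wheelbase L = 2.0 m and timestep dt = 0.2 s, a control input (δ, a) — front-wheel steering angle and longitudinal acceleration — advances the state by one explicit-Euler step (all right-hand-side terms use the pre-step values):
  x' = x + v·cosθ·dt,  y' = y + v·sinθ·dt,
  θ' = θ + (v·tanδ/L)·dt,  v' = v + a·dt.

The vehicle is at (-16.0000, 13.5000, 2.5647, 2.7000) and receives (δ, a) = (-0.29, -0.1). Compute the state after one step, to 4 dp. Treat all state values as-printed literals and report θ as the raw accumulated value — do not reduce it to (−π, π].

x' = -16.0000 + 2.7000·cos(2.5647)·0.2 = -16.4526
y' = 13.5000 + 2.7000·sin(2.5647)·0.2 = 13.7945
θ' = 2.5647 + (2.7000/2.0)·tan(-0.29)·0.2 = 2.4841
v' = 2.7000 − 0.1000·0.2 = 2.6800

(-16.4526, 13.7945, 2.4841, 2.6800)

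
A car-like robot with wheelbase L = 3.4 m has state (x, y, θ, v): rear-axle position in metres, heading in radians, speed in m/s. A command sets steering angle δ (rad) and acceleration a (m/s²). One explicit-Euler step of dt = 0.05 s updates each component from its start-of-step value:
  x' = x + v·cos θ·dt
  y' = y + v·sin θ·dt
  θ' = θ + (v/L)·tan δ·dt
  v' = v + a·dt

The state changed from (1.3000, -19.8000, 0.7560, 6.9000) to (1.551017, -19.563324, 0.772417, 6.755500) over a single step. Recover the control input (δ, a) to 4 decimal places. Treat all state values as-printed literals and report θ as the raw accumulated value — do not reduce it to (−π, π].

a = (v'−v)/dt = (-0.144500)/0.05 = -2.8900
Δθ = θ'−θ = 0.016417;  (v·dt/L) = 6.9000·0.05/3.4 = 0.101471
tan δ = Δθ·L/(v·dt) = 0.161791  →  δ = 0.1604

δ = 0.1604, a = -2.8900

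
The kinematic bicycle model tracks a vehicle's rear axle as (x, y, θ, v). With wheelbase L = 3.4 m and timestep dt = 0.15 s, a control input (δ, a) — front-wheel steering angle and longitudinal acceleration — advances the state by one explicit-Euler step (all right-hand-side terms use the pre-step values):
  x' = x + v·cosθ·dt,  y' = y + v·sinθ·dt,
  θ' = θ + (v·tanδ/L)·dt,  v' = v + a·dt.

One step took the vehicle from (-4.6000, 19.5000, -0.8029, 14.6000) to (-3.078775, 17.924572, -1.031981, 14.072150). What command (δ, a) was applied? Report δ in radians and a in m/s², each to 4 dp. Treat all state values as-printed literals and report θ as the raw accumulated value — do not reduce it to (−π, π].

a = (v'−v)/dt = (-0.527850)/0.15 = -3.5190
Δθ = θ'−θ = -0.229081;  (v·dt/L) = 14.6000·0.15/3.4 = 0.644118
tan δ = Δθ·L/(v·dt) = -0.355651  →  δ = -0.3417

δ = -0.3417, a = -3.5190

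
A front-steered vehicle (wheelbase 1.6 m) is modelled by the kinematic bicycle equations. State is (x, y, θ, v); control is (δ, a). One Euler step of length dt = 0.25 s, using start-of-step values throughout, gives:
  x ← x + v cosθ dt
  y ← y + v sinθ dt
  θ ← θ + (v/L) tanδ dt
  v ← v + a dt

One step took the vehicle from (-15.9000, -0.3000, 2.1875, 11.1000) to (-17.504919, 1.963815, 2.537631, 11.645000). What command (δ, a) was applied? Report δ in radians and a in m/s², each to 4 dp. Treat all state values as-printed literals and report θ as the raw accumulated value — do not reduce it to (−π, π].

a = (v'−v)/dt = (0.545000)/0.25 = 2.1800
Δθ = θ'−θ = 0.350131;  (v·dt/L) = 11.1000·0.25/1.6 = 1.734375
tan δ = Δθ·L/(v·dt) = 0.201877  →  δ = 0.1992

δ = 0.1992, a = 2.1800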